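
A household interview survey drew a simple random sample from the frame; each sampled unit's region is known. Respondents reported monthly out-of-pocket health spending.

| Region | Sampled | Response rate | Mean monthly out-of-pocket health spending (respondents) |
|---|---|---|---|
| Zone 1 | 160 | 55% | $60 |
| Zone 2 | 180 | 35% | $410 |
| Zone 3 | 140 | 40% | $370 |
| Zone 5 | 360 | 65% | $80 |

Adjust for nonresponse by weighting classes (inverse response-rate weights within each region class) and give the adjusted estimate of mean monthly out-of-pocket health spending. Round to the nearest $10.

Each respondent's weight = sampled/responded in their class; summing within a class gives n_sampled, so:
  Zone 1: 160 × 60 = 9600
  Zone 2: 180 × 410 = 73,800
  Zone 3: 140 × 370 = 51,800
  Zone 5: 360 × 80 = 28,800
Adjusted estimate = 164,000 / 840 = 195.238 → $200.

$200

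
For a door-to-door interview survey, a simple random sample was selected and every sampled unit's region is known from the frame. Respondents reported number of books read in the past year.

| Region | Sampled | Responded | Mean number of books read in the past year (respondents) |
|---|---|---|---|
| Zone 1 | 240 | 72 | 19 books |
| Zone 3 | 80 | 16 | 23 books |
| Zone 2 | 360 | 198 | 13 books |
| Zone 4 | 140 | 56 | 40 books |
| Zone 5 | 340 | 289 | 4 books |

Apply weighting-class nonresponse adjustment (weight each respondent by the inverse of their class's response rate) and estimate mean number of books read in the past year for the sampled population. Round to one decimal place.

Class response rates: Zone 1 72/240 = 30%, Zone 3 16/80 = 20%, Zone 2 198/360 = 55%, Zone 4 56/140 = 40%, Zone 5 289/340 = 85%.
Each respondent's weight = sampled/responded in their class; summing within a class gives n_sampled, so:
  Zone 1: 240 × 19 = 4560
  Zone 3: 80 × 23 = 1840
  Zone 2: 360 × 13 = 4680
  Zone 4: 140 × 40 = 5600
  Zone 5: 340 × 4 = 1360
Adjusted estimate = 18,040 / 1,160 = 15.5517 → 15.6.

15.6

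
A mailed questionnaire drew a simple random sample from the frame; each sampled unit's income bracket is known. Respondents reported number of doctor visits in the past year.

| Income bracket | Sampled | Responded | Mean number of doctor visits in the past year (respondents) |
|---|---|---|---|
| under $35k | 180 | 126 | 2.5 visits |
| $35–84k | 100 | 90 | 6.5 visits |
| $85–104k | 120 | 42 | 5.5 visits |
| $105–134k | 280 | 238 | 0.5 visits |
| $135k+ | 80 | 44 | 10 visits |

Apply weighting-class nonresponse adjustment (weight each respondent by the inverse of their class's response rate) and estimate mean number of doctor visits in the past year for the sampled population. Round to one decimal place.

Response rates by class: under $35k 126/180 = 70%, $35–84k 90/100 = 90%, $85–104k 42/120 = 35%, $105–134k 238/280 = 85%, $135k+ 44/80 = 55%.
With weight = n_sampled/n_responded per class, the weighted class total is n_sampled:
  under $35k: 180 × 2.5 = 450
  $35–84k: 100 × 6.5 = 650
  $85–104k: 120 × 5.5 = 660
  $105–134k: 280 × 0.5 = 140
  $135k+: 80 × 10 = 800
Adjusted estimate = 2700 / 760 = 3.55263 → 3.6.

3.6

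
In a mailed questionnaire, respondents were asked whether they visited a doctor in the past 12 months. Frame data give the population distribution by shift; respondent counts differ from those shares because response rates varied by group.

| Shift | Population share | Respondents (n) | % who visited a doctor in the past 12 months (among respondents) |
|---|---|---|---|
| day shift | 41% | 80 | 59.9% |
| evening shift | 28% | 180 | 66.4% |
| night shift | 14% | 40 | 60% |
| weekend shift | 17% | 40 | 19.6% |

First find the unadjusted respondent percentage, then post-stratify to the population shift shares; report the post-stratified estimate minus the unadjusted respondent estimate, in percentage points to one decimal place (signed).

Naive respondent-only estimate (weights = respondent counts):
  (80/340)×59.9 + (180/340)×66.4 + (40/340)×60 + (40/340)×19.6 = 58.6118%
Reweighting by population shift shares:
  0.41×59.9 + 0.28×66.4 + 0.14×60 + 0.17×19.6 = 54.883%
Difference = 54.883 − 58.6118 = -3.7288 pp.

-3.7 percentage points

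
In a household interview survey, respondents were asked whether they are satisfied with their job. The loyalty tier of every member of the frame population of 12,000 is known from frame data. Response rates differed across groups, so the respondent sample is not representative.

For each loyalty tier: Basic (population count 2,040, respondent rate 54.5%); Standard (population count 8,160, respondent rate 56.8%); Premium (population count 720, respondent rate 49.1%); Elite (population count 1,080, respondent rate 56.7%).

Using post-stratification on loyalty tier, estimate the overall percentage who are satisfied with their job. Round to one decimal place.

Post-stratification weights by population share, not respondent share:
  Basic: (2,040/12,000) × 54.5 = 9.265
  Standard: (8,160/12,000) × 56.8 = 38.624
  Premium: (720/12,000) × 49.1 = 2.946
  Elite: (1,080/12,000) × 56.7 = 5.103
Post-stratified estimate = 55.938 → 55.9%.

55.9%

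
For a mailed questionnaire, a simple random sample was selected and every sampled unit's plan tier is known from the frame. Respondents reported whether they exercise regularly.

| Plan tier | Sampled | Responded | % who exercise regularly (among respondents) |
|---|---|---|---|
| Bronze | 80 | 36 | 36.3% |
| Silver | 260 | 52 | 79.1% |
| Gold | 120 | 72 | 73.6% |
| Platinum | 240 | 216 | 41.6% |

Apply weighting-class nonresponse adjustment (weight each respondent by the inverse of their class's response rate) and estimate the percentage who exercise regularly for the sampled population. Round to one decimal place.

60.4%

Response rates by class: Bronze 36/80 = 45%, Silver 52/260 = 20%, Gold 72/120 = 60%, Platinum 216/240 = 90%.
Inverse-response-rate weighting restores each class to its sampled count, so class totals weight by n_sampled:
  Bronze: 80 × 36.3 = 2904
  Silver: 260 × 79.1 = 20,566
  Gold: 120 × 73.6 = 8832
  Platinum: 240 × 41.6 = 9984
Adjusted estimate = 42,286 / 700 = 60.4086 → 60.4%.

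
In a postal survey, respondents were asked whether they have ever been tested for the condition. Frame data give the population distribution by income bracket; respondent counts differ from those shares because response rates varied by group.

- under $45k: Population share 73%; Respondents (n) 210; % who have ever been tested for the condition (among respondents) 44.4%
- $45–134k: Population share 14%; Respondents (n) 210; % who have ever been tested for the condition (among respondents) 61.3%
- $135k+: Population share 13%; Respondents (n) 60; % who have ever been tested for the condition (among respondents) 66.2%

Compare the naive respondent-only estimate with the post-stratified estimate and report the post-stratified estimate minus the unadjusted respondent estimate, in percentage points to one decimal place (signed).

-4.9 percentage points

Naive respondent-only estimate (weights = respondent counts):
  (210/480)×44.4 + (210/480)×61.3 + (60/480)×66.2 = 54.5187%
Post-stratified estimate weights by population shares:
  0.73×44.4 + 0.14×61.3 + 0.13×66.2 = 49.6%
Difference = 49.6 − 54.5187 = -4.9187 pp.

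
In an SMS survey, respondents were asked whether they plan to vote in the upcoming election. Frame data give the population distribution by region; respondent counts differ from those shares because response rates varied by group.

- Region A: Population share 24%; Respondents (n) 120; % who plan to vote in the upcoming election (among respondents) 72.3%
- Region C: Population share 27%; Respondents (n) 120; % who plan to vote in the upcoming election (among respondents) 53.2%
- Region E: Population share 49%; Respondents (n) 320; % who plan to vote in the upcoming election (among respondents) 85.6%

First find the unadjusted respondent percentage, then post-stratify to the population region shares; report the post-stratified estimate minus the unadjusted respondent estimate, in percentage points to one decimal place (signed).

-2.1 percentage points

Naive respondent-only estimate (weights = respondent counts):
  (120/560)×72.3 + (120/560)×53.2 + (320/560)×85.6 = 75.8071%
Reweighting by population region shares:
  0.24×72.3 + 0.27×53.2 + 0.49×85.6 = 73.66%
Difference = 73.66 − 75.8071 = -2.1471 pp.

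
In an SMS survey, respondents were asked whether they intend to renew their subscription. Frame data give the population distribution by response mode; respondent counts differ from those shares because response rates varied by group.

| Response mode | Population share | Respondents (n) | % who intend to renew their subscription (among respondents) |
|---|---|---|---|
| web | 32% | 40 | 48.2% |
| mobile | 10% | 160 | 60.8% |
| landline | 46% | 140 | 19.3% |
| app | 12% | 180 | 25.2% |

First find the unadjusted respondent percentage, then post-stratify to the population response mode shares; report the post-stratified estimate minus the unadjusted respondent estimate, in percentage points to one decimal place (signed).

-2.9 percentage points

Without adjustment, the pooled respondent share is:
  (40/520)×48.2 + (160/520)×60.8 + (140/520)×19.3 + (180/520)×25.2 = 36.3346%
Post-stratifying to population shares instead:
  0.32×48.2 + 0.1×60.8 + 0.46×19.3 + 0.12×25.2 = 33.406%
Difference = 33.406 − 36.3346 = -2.9286 pp.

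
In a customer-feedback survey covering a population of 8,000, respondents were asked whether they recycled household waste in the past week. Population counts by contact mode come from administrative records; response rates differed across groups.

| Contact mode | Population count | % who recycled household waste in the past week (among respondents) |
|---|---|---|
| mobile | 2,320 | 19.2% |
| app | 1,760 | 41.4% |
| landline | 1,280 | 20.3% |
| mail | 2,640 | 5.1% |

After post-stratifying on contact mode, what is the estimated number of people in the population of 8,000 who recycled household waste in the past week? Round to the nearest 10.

1,570

Apply each group's respondent rate to its population count:
  mobile: 2,320 × 19.2% = 445.44
  app: 1,760 × 41.4% = 728.64
  landline: 1,280 × 20.3% = 259.84
  mail: 2,640 × 5.1% = 134.64
Estimated total = 1568.56 → 1,570.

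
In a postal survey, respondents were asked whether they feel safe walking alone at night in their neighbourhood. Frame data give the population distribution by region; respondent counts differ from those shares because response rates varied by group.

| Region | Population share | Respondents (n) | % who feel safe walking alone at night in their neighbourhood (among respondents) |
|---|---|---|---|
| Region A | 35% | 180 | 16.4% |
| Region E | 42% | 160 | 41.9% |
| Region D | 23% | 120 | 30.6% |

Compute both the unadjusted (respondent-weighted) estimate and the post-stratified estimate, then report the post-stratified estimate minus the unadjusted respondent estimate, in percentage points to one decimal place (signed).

Without adjustment, the pooled respondent share is:
  (180/460)×16.4 + (160/460)×41.9 + (120/460)×30.6 = 28.9739%
Post-stratified estimate weights by population shares:
  0.35×16.4 + 0.42×41.9 + 0.23×30.6 = 30.376%
Difference = 30.376 − 28.9739 = 1.4021 pp.

+1.4 percentage points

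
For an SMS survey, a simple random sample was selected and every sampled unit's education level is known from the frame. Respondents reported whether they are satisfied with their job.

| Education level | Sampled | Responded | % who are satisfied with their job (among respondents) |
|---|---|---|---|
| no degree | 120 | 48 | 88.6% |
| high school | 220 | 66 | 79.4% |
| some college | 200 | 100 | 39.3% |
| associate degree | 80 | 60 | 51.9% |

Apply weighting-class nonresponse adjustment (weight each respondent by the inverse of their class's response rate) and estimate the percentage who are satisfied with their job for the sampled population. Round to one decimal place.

64.7%

Response rates by class: no degree 48/120 = 40%, high school 66/220 = 30%, some college 100/200 = 50%, associate degree 60/80 = 75%.
With weight = n_sampled/n_responded per class, the weighted class total is n_sampled:
  no degree: 120 × 88.6 = 10,632
  high school: 220 × 79.4 = 17,468
  some college: 200 × 39.3 = 7860
  associate degree: 80 × 51.9 = 4152
Adjusted estimate = 40,112 / 620 = 64.6968 → 64.7%.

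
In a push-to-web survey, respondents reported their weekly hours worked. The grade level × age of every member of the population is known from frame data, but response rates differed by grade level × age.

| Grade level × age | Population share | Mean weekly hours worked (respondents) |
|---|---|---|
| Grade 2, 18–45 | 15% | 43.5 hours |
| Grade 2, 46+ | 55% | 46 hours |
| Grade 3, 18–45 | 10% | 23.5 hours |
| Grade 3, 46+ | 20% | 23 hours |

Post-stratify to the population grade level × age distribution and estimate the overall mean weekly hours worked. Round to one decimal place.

38.8

Each cell contributes population-share × respondent value:
  Grade 2, 18–45: 0.15 × 43.5 = 6.525
  Grade 2, 46+: 0.55 × 46 = 25.3
  Grade 3, 18–45: 0.1 × 23.5 = 2.35
  Grade 3, 46+: 0.2 × 23 = 4.6
Post-stratified estimate = 38.775 → 38.8.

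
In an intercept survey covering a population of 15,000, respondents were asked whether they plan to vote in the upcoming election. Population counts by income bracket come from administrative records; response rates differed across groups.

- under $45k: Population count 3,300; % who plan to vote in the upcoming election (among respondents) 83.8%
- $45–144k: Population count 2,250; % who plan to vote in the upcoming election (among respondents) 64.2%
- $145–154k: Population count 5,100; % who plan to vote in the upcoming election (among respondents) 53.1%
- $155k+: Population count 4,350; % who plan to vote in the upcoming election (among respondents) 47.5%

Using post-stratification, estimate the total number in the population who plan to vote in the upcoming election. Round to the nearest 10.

Estimated count per cell = population count × respondent percentage:
  under $45k: 3,300 × 83.8% = 2765.4
  $45–144k: 2,250 × 64.2% = 1444.5
  $145–154k: 5,100 × 53.1% = 2708.1
  $155k+: 4,350 × 47.5% = 2066.25
Estimated total = 8984.25 → 8,980.

8,980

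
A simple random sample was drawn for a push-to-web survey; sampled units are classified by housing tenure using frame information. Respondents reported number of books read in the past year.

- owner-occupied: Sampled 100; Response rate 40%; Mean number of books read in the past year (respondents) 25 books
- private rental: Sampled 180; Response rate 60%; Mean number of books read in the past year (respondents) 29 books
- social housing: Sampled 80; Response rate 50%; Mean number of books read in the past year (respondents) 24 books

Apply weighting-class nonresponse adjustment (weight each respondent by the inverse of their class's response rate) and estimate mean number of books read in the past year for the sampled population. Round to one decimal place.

With weight = n_sampled/n_responded per class, the weighted class total is n_sampled:
  owner-occupied: 100 × 25 = 2500
  private rental: 180 × 29 = 5220
  social housing: 80 × 24 = 1920
Adjusted estimate = 9640 / 360 = 26.7778 → 26.8.

26.8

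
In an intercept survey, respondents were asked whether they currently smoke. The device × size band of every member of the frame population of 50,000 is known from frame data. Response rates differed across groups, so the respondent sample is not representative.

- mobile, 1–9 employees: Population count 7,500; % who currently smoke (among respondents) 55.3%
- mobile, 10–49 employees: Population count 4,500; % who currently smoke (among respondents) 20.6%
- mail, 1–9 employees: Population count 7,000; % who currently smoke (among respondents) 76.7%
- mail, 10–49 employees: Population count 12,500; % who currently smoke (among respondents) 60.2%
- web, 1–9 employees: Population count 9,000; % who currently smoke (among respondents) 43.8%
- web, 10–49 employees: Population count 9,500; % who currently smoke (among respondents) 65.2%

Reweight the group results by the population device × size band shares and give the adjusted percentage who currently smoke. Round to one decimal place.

Reweight to the known device × size band distribution:
  mobile, 1–9 employees: (7,500/50,000) × 55.3 = 8.295
  mobile, 10–49 employees: (4,500/50,000) × 20.6 = 1.854
  mail, 1–9 employees: (7,000/50,000) × 76.7 = 10.738
  mail, 10–49 employees: (12,500/50,000) × 60.2 = 15.05
  web, 1–9 employees: (9,000/50,000) × 43.8 = 7.884
  web, 10–49 employees: (9,500/50,000) × 65.2 = 12.388
Post-stratified estimate = 56.209 → 56.2%.

56.2%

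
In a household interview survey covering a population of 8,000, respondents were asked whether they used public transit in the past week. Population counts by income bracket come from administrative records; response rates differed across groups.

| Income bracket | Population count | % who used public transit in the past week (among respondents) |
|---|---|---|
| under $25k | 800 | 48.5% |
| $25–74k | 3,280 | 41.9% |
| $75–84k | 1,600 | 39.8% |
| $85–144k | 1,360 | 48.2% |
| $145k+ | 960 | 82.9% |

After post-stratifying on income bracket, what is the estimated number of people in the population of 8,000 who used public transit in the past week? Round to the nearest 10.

Estimated count per cell = population count × respondent percentage:
  under $25k: 800 × 48.5% = 388
  $25–74k: 3,280 × 41.9% = 1374.32
  $75–84k: 1,600 × 39.8% = 636.8
  $85–144k: 1,360 × 48.2% = 655.52
  $145k+: 960 × 82.9% = 795.84
Estimated total = 3850.48 → 3,850.

3,850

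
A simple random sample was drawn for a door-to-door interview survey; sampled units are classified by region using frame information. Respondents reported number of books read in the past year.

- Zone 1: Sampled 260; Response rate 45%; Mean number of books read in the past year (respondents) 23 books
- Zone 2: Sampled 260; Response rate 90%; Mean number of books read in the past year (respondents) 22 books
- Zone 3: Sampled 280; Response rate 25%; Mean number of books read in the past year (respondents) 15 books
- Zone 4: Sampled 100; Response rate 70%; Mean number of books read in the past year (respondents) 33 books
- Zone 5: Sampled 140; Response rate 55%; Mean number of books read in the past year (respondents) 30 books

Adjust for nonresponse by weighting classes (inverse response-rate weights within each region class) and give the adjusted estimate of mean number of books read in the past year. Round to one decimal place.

22.5

Inverse-response-rate weighting restores each class to its sampled count, so class totals weight by n_sampled:
  Zone 1: 260 × 23 = 5980
  Zone 2: 260 × 22 = 5720
  Zone 3: 280 × 15 = 4200
  Zone 4: 100 × 33 = 3300
  Zone 5: 140 × 30 = 4200
Adjusted estimate = 23,400 / 1,040 = 22.5 → 22.5.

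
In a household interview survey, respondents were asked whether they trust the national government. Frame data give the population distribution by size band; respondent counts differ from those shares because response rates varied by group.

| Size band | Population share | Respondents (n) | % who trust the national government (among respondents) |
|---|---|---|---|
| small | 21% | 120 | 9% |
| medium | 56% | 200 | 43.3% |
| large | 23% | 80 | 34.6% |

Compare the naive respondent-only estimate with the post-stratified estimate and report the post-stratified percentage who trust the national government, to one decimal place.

Without adjustment, the pooled respondent share is:
  (120/400)×9 + (200/400)×43.3 + (80/400)×34.6 = 31.27%
Post-stratified estimate weights by population shares:
  0.21×9 + 0.56×43.3 + 0.23×34.6 = 34.096%

34.1%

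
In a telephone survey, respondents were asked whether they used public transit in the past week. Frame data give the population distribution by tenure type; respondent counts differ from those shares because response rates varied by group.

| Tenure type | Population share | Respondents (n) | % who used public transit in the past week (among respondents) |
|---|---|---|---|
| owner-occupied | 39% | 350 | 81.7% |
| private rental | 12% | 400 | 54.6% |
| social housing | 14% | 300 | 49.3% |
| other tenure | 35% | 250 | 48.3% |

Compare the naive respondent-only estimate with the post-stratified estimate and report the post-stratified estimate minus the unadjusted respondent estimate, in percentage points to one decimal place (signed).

Without adjustment, the pooled respondent share is:
  (350/1300)×81.7 + (400/1300)×54.6 + (300/1300)×49.3 + (250/1300)×48.3 = 59.4615%
Post-stratified estimate weights by population shares:
  0.39×81.7 + 0.12×54.6 + 0.14×49.3 + 0.35×48.3 = 62.222%
Difference = 62.222 − 59.4615 = 2.7605 pp.

+2.8 percentage points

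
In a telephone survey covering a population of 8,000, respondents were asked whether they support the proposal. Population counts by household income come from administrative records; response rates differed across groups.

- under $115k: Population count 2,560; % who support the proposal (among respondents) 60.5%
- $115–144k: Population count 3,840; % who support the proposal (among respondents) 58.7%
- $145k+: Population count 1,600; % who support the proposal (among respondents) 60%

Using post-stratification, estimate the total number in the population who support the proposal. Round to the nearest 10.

4,760

Apply each group's respondent rate to its population count:
  under $115k: 2,560 × 60.5% = 1548.8
  $115–144k: 3,840 × 58.7% = 2254.08
  $145k+: 1,600 × 60% = 960
Estimated total = 4762.88 → 4,760.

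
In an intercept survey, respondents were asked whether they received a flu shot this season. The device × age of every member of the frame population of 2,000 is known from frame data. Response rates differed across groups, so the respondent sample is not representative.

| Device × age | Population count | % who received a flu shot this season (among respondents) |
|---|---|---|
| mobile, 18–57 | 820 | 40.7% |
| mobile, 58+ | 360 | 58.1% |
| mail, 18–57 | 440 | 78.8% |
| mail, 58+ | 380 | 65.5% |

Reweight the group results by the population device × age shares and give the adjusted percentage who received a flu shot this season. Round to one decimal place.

Weight each group's respondent value by its population share:
  mobile, 18–57: (820/2,000) × 40.7 = 16.687
  mobile, 58+: (360/2,000) × 58.1 = 10.458
  mail, 18–57: (440/2,000) × 78.8 = 17.336
  mail, 58+: (380/2,000) × 65.5 = 12.445
Post-stratified estimate = 56.926 → 56.9%.

56.9%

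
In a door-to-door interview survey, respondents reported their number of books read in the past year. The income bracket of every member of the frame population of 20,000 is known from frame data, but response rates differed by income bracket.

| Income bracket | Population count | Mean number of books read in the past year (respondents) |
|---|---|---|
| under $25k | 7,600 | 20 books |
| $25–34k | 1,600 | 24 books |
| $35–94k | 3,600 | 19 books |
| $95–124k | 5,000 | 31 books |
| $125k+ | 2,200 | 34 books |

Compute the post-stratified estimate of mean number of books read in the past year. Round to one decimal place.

24.4

Each cell contributes population-share × respondent value:
  under $25k: (7,600/20,000) × 20 = 7.6
  $25–34k: (1,600/20,000) × 24 = 1.92
  $35–94k: (3,600/20,000) × 19 = 3.42
  $95–124k: (5,000/20,000) × 31 = 7.75
  $125k+: (2,200/20,000) × 34 = 3.74
Post-stratified estimate = 24.43 → 24.4.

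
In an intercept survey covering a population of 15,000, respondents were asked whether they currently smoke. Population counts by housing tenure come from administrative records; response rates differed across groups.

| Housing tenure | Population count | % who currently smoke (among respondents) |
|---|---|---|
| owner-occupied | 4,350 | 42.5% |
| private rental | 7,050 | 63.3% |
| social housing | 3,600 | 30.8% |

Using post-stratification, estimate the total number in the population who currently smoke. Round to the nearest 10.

Estimated count per cell = population count × respondent percentage:
  owner-occupied: 4,350 × 42.5% = 1848.75
  private rental: 7,050 × 63.3% = 4462.65
  social housing: 3,600 × 30.8% = 1108.8
Estimated total = 7420.2 → 7,420.

7,420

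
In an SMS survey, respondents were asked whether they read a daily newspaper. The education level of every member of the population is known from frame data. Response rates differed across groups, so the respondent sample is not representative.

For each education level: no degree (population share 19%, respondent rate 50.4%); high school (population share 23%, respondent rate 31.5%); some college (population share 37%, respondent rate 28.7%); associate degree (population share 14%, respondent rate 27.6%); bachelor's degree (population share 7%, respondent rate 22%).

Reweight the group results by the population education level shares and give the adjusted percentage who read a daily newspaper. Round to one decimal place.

32.8%

Each cell contributes population-share × respondent value:
  no degree: 0.19 × 50.4 = 9.576
  high school: 0.23 × 31.5 = 7.245
  some college: 0.37 × 28.7 = 10.619
  associate degree: 0.14 × 27.6 = 3.864
  bachelor's degree: 0.07 × 22 = 1.54
Post-stratified estimate = 32.844 → 32.8%.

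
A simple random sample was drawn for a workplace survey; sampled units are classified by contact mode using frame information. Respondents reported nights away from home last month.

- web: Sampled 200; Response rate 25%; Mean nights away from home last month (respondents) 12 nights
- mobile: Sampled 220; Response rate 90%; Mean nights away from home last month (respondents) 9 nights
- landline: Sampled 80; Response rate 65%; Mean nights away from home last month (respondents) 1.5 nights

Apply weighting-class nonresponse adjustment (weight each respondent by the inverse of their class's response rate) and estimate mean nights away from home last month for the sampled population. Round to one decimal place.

9.0

Weighting each respondent by the inverse class response rate inflates each class back to its sampled size, so the class weight is n_sampled:
  web: 200 × 12 = 2400
  mobile: 220 × 9 = 1980
  landline: 80 × 1.5 = 120
Adjusted estimate = 4500 / 500 = 9 → 9.0.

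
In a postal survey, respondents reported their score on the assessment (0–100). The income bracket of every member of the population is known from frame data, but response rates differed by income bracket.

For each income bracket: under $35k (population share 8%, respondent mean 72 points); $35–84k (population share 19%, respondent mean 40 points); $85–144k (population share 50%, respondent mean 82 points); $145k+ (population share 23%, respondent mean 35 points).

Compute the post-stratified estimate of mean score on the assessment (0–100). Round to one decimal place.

Post-stratification weights by population share, not respondent share:
  under $35k: 0.08 × 72 = 5.76
  $35–84k: 0.19 × 40 = 7.6
  $85–144k: 0.5 × 82 = 41
  $145k+: 0.23 × 35 = 8.05
Post-stratified estimate = 62.41 → 62.4.

62.4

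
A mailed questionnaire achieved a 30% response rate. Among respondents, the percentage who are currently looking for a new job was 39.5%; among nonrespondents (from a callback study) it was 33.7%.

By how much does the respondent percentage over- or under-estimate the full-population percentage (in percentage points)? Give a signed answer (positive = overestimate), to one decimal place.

+4.1 percentage points

Nonresponse fraction = 1 − 0.3 = 0.7.
Bias = (nonresponse fraction) × (respondent percentage − nonrespondent percentage)
     = 0.7 × (39.5 − 33.7) = 0.7 × 5.8 = 4.06.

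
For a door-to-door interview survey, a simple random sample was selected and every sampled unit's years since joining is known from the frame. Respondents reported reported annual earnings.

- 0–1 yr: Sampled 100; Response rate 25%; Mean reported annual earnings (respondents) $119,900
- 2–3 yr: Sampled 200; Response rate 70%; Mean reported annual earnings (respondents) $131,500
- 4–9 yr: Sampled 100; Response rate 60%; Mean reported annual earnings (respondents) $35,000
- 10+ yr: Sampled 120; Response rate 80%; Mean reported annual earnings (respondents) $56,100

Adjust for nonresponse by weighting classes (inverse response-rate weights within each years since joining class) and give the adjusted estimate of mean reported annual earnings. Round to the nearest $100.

Each respondent's weight = sampled/responded in their class; summing within a class gives n_sampled, so:
  0–1 yr: 100 × 119,900 = 11,990,000
  2–3 yr: 200 × 131,500 = 26,300,000
  4–9 yr: 100 × 35,000 = 3,500,000
  10+ yr: 120 × 56,100 = 6,732,000
Adjusted estimate = 48,522,000 / 520 = 93311.5 → $93,300.

$93,300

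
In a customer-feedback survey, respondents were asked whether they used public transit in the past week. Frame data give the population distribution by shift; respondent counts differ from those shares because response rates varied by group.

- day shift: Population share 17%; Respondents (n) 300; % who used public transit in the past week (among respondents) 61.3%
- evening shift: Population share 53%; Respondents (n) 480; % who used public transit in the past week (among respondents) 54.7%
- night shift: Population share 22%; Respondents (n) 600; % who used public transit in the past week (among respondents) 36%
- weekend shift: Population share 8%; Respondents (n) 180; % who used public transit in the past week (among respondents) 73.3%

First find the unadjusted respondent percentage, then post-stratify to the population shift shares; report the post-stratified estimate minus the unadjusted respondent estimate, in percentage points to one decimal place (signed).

Naive respondent-only estimate (weights = respondent counts):
  (300/1560)×61.3 + (480/1560)×54.7 + (600/1560)×36 + (180/1560)×73.3 = 50.9231%
Post-stratifying to population shares instead:
  0.17×61.3 + 0.53×54.7 + 0.22×36 + 0.08×73.3 = 53.196%
Difference = 53.196 − 50.9231 = 2.2729 pp.

+2.3 percentage points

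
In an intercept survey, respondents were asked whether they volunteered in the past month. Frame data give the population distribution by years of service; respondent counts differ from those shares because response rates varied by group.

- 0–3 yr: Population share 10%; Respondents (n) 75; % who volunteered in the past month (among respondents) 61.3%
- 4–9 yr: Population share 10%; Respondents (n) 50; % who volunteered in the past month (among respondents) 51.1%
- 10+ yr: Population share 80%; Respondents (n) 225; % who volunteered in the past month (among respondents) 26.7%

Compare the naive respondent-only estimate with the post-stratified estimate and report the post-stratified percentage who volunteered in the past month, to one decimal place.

32.6%

Unadjusted (pooled respondent) estimate weights by respondent counts:
  (75/350)×61.3 + (50/350)×51.1 + (225/350)×26.7 = 37.6%
Post-stratified estimate weights by population shares:
  0.1×61.3 + 0.1×51.1 + 0.8×26.7 = 32.6%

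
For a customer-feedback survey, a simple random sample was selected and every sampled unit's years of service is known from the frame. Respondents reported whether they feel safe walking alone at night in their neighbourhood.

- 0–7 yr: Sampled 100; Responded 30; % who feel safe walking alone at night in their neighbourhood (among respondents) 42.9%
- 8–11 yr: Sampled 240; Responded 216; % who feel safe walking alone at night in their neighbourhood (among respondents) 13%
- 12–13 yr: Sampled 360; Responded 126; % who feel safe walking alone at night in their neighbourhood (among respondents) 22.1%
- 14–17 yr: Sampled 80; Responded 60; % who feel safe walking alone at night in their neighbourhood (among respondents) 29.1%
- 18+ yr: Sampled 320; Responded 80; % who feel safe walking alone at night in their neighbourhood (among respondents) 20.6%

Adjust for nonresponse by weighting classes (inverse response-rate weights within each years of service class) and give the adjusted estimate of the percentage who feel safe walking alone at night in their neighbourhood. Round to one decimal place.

Response rates by class: 0–7 yr 30/100 = 30%, 8–11 yr 216/240 = 90%, 12–13 yr 126/360 = 35%, 14–17 yr 60/80 = 75%, 18+ yr 80/320 = 25%.
Each respondent's weight = sampled/responded in their class; summing within a class gives n_sampled, so:
  0–7 yr: 100 × 42.9 = 4290
  8–11 yr: 240 × 13 = 3120
  12–13 yr: 360 × 22.1 = 7956
  14–17 yr: 80 × 29.1 = 2328
  18+ yr: 320 × 20.6 = 6592
Adjusted estimate = 24,286 / 1,100 = 22.0782 → 22.1%.

22.1%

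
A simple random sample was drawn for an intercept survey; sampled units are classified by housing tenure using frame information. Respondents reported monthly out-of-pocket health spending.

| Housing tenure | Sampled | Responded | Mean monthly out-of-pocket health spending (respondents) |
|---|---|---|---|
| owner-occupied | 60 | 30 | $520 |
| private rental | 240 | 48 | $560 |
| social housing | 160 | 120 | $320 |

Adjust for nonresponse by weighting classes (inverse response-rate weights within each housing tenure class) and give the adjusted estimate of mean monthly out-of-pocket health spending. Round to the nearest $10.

Class response rates: owner-occupied 30/60 = 50%, private rental 48/240 = 20%, social housing 120/160 = 75%.
Inverse-response-rate weighting restores each class to its sampled count, so class totals weight by n_sampled:
  owner-occupied: 60 × 520 = 31,200
  private rental: 240 × 560 = 134,400
  social housing: 160 × 320 = 51,200
Adjusted estimate = 216,800 / 460 = 471.304 → $470.

$470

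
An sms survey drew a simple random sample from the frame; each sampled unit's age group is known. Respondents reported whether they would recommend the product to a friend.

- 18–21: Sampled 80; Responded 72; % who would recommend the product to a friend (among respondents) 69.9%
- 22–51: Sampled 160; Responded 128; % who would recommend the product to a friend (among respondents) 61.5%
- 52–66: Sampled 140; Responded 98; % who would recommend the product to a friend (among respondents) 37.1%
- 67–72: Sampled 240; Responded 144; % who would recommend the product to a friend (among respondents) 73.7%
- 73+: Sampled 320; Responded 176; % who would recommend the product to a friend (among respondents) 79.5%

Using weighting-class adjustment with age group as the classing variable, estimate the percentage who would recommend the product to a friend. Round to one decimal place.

67.8%

Class response rates: 18–21 72/80 = 90%, 22–51 128/160 = 80%, 52–66 98/140 = 70%, 67–72 144/240 = 60%, 73+ 176/320 = 55%.
Weighting each respondent by the inverse class response rate inflates each class back to its sampled size, so the class weight is n_sampled:
  18–21: 80 × 69.9 = 5592
  22–51: 160 × 61.5 = 9840
  52–66: 140 × 37.1 = 5194
  67–72: 240 × 73.7 = 17,688
  73+: 320 × 79.5 = 25,440
Adjusted estimate = 63,754 / 940 = 67.8234 → 67.8%.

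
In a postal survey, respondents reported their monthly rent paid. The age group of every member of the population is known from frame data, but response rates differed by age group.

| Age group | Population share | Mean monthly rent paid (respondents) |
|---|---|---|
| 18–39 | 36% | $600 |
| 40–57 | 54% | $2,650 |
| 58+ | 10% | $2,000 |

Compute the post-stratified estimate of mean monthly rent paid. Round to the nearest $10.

$1,850

Weight each group's respondent value by its population share:
  18–39: 0.36 × 600 = 216
  40–57: 0.54 × 2650 = 1431
  58+: 0.1 × 2000 = 200
Post-stratified estimate = 1847 → $1,850.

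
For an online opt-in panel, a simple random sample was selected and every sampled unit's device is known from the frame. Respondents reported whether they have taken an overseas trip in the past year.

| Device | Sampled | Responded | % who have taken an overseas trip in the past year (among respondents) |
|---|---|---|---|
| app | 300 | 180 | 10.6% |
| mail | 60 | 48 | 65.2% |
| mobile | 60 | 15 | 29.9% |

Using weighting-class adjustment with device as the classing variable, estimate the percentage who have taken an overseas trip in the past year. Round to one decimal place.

Class response rates: app 180/300 = 60%, mail 48/60 = 80%, mobile 15/60 = 25%.
Inverse-response-rate weighting restores each class to its sampled count, so class totals weight by n_sampled:
  app: 300 × 10.6 = 3180
  mail: 60 × 65.2 = 3912
  mobile: 60 × 29.9 = 1794
Adjusted estimate = 8886 / 420 = 21.1571 → 21.2%.

21.2%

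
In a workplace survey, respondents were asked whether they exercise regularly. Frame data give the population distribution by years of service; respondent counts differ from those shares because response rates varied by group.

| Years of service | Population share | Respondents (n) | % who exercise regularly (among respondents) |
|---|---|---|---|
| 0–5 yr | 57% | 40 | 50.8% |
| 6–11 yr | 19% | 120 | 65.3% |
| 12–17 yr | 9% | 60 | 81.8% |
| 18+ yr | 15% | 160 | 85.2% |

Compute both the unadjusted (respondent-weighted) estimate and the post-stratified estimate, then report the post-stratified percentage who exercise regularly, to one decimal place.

61.5%

Unadjusted (pooled respondent) estimate weights by respondent counts:
  (40/380)×50.8 + (120/380)×65.3 + (60/380)×81.8 + (160/380)×85.2 = 74.7579%
Post-stratifying to population shares instead:
  0.57×50.8 + 0.19×65.3 + 0.09×81.8 + 0.15×85.2 = 61.505%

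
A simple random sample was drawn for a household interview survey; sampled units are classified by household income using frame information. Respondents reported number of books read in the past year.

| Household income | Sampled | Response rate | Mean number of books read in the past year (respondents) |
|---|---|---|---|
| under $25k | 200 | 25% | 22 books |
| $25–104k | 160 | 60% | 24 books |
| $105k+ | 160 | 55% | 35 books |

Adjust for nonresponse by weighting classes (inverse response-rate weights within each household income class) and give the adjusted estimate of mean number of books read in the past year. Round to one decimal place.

26.6

With weight = n_sampled/n_responded per class, the weighted class total is n_sampled:
  under $25k: 200 × 22 = 4400
  $25–104k: 160 × 24 = 3840
  $105k+: 160 × 35 = 5600
Adjusted estimate = 13,840 / 520 = 26.6154 → 26.6.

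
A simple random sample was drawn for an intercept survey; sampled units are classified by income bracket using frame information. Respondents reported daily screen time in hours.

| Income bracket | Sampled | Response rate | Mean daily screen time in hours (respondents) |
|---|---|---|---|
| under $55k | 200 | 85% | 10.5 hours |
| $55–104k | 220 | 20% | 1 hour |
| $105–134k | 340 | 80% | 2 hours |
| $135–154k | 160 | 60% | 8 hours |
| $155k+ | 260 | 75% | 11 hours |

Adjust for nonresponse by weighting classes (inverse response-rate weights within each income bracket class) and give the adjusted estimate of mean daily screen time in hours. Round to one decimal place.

Inverse-response-rate weighting restores each class to its sampled count, so class totals weight by n_sampled:
  under $55k: 200 × 10.5 = 2100
  $55–104k: 220 × 1 = 220
  $105–134k: 340 × 2 = 680
  $135–154k: 160 × 8 = 1280
  $155k+: 260 × 11 = 2860
Adjusted estimate = 7140 / 1,180 = 6.05085 → 6.1.

6.1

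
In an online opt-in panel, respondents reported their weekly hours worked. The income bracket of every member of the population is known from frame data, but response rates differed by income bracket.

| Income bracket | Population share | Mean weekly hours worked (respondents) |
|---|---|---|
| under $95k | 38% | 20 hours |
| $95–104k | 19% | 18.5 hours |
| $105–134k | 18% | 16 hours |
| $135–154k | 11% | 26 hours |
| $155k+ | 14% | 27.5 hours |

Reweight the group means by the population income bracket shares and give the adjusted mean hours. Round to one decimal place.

20.7

Each cell contributes population-share × respondent value:
  under $95k: 0.38 × 20 = 7.6
  $95–104k: 0.19 × 18.5 = 3.515
  $105–134k: 0.18 × 16 = 2.88
  $135–154k: 0.11 × 26 = 2.86
  $155k+: 0.14 × 27.5 = 3.85
Post-stratified estimate = 20.705 → 20.7.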